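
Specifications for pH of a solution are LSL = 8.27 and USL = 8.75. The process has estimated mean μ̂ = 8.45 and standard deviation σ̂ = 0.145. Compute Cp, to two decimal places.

Cp = (USL − LSL) / (6σ̂) = (8.75 − 8.27) / (6 × 0.145) = 0.4800 / 0.8700 = 0.5517

0.55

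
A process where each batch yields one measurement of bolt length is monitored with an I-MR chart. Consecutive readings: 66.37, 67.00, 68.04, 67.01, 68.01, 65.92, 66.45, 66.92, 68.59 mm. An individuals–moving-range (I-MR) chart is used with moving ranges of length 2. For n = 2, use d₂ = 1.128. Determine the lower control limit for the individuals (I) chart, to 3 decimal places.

64.333

X̄ = (66.37 + 67.00 + 68.04 + 67.01 + 68.01 + 65.92 + 66.45 + 66.92 + 68.59) / 9 = 67.1456
Moving ranges: 0.63, 1.04, 1.03, 1.00, 2.09, 0.53, 0.47, 1.67; M̄R̄ = 8.4600 / 8 = 1.0575
LCL = X̄ − 3·M̄R̄/d₂ = 67.1456 − 3 × 1.0575 / 1.128 = 64.3331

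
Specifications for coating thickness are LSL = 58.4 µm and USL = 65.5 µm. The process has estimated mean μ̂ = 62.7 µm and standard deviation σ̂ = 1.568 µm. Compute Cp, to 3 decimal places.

0.755

Cp = (USL − LSL) / (6σ̂) = (65.5 − 58.4) / (6 × 1.568) = 7.1000 / 9.4080 = 0.7547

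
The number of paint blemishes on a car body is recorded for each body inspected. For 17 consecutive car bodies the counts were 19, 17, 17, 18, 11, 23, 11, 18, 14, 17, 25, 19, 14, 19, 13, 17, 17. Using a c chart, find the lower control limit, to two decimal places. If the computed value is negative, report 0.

4.63

c̄ = (19 + 17 + 17 + 18 + 11 + 23 + 11 + 18 + 14 + 17 + 25 + 19 + 14 + 19 + 13 + 17 + 17) / 17 = 289 / 17 = 17.0000
LCL = c̄ − 3√c̄ = 17.0000 − 3 × 4.1231 = 4.6307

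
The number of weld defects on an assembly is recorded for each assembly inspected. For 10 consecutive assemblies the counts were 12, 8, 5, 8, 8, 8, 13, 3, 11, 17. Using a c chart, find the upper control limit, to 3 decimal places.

18.449

c̄ = (12 + 8 + 5 + 8 + 8 + 8 + 13 + 3 + 11 + 17) / 10 = 93 / 10 = 9.3000
UCL = c̄ + 3√c̄ = 9.3000 + 3 × √9.3000 = 9.3000 + 3 × 3.0496 = 18.4488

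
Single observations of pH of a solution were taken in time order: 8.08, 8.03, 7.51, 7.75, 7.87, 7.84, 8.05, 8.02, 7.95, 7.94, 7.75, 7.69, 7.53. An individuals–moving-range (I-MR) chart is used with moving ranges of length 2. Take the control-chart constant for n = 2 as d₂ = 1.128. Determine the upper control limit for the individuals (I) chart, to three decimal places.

8.221

X̄ = (8.08 + 8.03 + 7.51 + 7.75 + 7.87 + 7.84 + 8.05 + 8.02 + 7.95 + 7.94 + 7.75 + 7.69 + 7.53) / 13 = 7.8469
Moving ranges: 0.05, 0.52, 0.24, 0.12, 0.03, 0.21, 0.03, 0.07, 0.01, 0.19, 0.06, 0.16; M̄R̄ = 1.6900 / 12 = 0.1408
UCL = X̄ + 3·M̄R̄/d₂ = 7.8469 + 3 × 0.1408 / 1.128 = 8.2215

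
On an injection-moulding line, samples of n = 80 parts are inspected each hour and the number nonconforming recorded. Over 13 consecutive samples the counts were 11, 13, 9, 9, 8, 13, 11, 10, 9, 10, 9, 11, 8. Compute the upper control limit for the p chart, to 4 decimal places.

0.2373

p̄ = Σdᵢ / (k·n) = 131 / (13 × 80) = 0.12596
UCL = p̄ + 3·√(p̄(1−p̄)/n) = 0.12596 + 3 × √(0.12596×0.87404/80) = 0.12596 + 3 × 0.03710 = 0.23725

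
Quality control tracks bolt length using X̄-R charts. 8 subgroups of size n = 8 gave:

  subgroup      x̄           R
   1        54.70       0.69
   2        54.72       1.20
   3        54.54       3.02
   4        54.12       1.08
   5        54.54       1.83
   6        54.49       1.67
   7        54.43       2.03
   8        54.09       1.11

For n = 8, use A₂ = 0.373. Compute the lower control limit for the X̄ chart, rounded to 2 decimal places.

53.86

X̄̄ = (54.70 + 54.72 + 54.54 + 54.12 + 54.54 + 54.49 + 54.43 + 54.09) / 8 = 435.6300 / 8 = 54.4537
R̄ = (0.69 + 1.20 + 3.02 + 1.08 + 1.83 + 1.67 + 2.03 + 1.11) / 8 = 12.6300 / 8 = 1.5787
LCL = X̄̄ − A₂·R̄ = 54.4537 − 0.373 × 1.5787 = 53.8649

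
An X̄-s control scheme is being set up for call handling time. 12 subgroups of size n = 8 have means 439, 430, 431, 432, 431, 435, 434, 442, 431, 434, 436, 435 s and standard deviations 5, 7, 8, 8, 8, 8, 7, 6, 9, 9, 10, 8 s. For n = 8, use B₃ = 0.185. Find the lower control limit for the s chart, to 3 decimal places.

1.434

s̄ = (5 + 7 + 8 + 8 + 8 + 8 + 7 + 6 + 9 + 9 + 10 + 8) / 12 = 7.7500
LCL_s = B₃·s̄ = 0.185 × 7.7500 = 1.4338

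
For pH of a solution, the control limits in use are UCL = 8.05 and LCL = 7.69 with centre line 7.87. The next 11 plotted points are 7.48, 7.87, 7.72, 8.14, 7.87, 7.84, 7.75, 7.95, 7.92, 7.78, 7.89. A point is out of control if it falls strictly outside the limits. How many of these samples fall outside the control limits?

Compare each point to [7.69, 8.05]: sample 1 = 7.48 < LCL; sample 4 = 8.14 > UCL.

2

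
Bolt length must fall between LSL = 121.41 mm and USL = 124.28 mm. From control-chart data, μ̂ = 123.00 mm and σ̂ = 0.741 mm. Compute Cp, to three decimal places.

0.646

Cp = (USL − LSL) / (6σ̂) = (124.28 − 121.41) / (6 × 0.741) = 2.8700 / 4.4460 = 0.6455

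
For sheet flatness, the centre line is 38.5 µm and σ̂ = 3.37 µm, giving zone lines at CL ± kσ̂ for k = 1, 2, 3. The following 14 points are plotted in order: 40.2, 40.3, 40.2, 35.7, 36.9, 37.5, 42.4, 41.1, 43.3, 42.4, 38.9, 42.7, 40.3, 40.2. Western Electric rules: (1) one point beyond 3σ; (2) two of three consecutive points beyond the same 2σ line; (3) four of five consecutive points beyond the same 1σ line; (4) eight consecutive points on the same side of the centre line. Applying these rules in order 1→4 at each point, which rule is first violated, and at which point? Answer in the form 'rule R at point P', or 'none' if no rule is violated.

rule 4 at point 14

Zone of each point (C = within 1σ̂, B = 1σ̂–2σ̂, A = 2σ̂–3σ̂, * = beyond 3σ̂; sign = side of CL): 1:+C, 2:+C, 3:+C, 4:-C, 5:-C, 6:-C, 7:+B, 8:+C, 9:+B, 10:+B, 11:+C, 12:+B, 13:+C, 14:+C
Rule 4 (eight consecutive points on the same side of the centre line) is satisfied at point 14.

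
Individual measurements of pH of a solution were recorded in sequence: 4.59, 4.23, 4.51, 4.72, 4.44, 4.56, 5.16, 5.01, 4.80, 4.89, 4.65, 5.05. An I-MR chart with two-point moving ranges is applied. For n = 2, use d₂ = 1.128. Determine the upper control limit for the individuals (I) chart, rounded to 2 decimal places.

X̄ = (4.59 + 4.23 + 4.51 + 4.72 + 4.44 + 4.56 + 5.16 + 5.01 + 4.80 + 4.89 + 4.65 + 5.05) / 12 = 4.7175
Moving ranges: 0.36, 0.28, 0.21, 0.28, 0.12, 0.60, 0.15, 0.21, 0.09, 0.24, 0.40; M̄R̄ = 2.9400 / 11 = 0.2673
UCL = X̄ + 3·M̄R̄/d₂ = 4.7175 + 3 × 0.2673 / 1.128 = 5.4283

5.43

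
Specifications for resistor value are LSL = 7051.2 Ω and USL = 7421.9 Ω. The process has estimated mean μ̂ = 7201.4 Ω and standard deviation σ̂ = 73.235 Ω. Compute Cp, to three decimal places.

Cp = (USL − LSL) / (6σ̂) = (7421.9 − 7051.2) / (6 × 73.235) = 370.7000 / 439.4100 = 0.8436

0.844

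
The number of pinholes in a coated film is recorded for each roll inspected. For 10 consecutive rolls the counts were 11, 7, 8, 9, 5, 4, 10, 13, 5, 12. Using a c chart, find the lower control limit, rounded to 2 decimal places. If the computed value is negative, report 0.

0.00

c̄ = (11 + 7 + 8 + 9 + 5 + 4 + 10 + 13 + 5 + 12) / 10 = 84 / 10 = 8.4000
LCL = c̄ − 3√c̄ = 8.4000 − 3 × 2.8983 = -0.2948 → 0 (cannot be negative)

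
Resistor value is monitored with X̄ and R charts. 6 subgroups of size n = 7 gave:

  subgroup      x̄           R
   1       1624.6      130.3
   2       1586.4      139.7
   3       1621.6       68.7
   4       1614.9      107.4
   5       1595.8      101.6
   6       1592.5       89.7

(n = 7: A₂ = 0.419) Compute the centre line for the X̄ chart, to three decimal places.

1605.967

X̄̄ = (1624.6 + 1586.4 + 1621.6 + 1614.9 + 1595.8 + 1592.5) / 6 = 9635.8000 / 6 = 1605.9667
CL = X̄̄ = 1605.9667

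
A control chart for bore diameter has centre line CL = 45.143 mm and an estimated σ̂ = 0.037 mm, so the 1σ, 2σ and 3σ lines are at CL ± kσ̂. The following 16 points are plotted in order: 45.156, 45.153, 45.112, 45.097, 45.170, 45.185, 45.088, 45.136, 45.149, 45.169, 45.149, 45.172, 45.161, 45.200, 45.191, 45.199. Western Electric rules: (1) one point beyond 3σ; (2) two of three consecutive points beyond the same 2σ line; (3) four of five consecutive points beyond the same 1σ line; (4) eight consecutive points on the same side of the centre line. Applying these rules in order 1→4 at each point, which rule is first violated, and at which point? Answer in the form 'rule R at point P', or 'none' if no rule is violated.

rule 4 at point 16

Zone of each point (C = within 1σ̂, B = 1σ̂–2σ̂, A = 2σ̂–3σ̂, * = beyond 3σ̂; sign = side of CL): 1:+C, 2:+C, 3:-C, 4:-B, 5:+C, 6:+B, 7:-B, 8:-C, 9:+C, 10:+C, 11:+C, 12:+C, 13:+C, 14:+B, 15:+B, 16:+B
Rule 4 (eight consecutive points on the same side of the centre line) is satisfied at point 16.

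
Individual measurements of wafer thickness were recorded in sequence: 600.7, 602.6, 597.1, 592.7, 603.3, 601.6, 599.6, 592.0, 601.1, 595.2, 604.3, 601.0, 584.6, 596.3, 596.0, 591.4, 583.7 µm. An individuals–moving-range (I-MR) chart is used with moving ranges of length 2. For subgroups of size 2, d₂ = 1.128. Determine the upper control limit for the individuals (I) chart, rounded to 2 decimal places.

613.58

X̄ = (600.7 + 602.6 + 597.1 + 592.7 + 603.3 + 601.6 + 599.6 + 592.0 + 601.1 + 595.2 + 604.3 + 601.0 + 584.6 + 596.3 + 596.0 + 591.4 + 583.7) / 17 = 596.6588
Moving ranges: 1.9, 5.5, 4.4, 10.6, 1.7, 2.0, 7.6, 9.1, 5.9, 9.1, 3.3, 16.4, 11.7, 0.3, 4.6, 7.7; M̄R̄ = 101.8000 / 16 = 6.3625
UCL = X̄ + 3·M̄R̄/d₂ = 596.6588 + 3 × 6.3625 / 1.128 = 613.5804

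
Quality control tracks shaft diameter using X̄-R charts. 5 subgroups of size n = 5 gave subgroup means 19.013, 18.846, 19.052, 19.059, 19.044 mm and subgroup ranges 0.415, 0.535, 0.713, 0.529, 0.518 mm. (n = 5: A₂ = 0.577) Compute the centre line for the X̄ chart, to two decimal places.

19.00

X̄̄ = (19.013 + 18.846 + 19.052 + 19.059 + 19.044) / 5 = 95.0140 / 5 = 19.0028
CL = X̄̄ = 19.0028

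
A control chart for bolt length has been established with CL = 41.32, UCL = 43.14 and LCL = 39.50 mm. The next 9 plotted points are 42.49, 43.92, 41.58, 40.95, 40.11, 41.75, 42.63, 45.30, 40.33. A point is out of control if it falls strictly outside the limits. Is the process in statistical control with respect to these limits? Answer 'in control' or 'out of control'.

Compare each point to [39.50, 43.14]: sample 2 = 43.92 > UCL; sample 8 = 45.30 > UCL.

out of control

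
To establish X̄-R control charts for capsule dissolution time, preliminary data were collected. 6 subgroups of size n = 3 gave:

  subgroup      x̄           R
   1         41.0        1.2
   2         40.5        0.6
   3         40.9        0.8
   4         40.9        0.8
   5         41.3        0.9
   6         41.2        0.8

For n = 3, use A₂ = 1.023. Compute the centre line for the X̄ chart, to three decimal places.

X̄̄ = (41.0 + 40.5 + 40.9 + 40.9 + 41.3 + 41.2) / 6 = 245.8000 / 6 = 40.9667
CL = X̄̄ = 40.9667

40.967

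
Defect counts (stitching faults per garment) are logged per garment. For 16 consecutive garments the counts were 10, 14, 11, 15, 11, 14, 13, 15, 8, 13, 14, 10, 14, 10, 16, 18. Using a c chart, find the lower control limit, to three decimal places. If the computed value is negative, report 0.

2.110

c̄ = (10 + 14 + 11 + 15 + 11 + 14 + 13 + 15 + 8 + 13 + 14 + 10 + 14 + 10 + 16 + 18) / 16 = 206 / 16 = 12.8750
LCL = c̄ − 3√c̄ = 12.8750 − 3 × 3.5882 = 2.1105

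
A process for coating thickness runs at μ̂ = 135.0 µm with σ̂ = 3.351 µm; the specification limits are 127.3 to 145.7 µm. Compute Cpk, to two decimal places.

0.77

Cpu = (USL − μ̂) / (3σ̂) = (145.7 − 135.0) / (3 × 3.351) = 1.0644; Cpl = (μ̂ − LSL) / (3σ̂) = (135.0 − 127.3) / (3 × 3.351) = 0.7659; Cpk = min(Cpu, Cpl) = 0.7659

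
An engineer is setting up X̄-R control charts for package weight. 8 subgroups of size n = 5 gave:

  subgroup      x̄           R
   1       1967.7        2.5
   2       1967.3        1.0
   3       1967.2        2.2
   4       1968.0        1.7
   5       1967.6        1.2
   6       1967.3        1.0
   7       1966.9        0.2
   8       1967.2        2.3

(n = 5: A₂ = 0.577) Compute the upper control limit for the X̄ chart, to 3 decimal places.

1968.273

X̄̄ = (1967.7 + 1967.3 + 1967.2 + 1968.0 + 1967.6 + 1967.3 + 1966.9 + 1967.2) / 8 = 15739.2000 / 8 = 1967.4000
R̄ = (2.5 + 1.0 + 2.2 + 1.7 + 1.2 + 1.0 + 0.2 + 2.3) / 8 = 12.1000 / 8 = 1.5125
UCL = X̄̄ + A₂·R̄ = 1967.4000 + 0.577 × 1.5125 = 1968.2727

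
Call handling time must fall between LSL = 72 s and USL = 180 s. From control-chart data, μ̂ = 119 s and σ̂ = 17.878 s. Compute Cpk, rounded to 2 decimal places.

0.88

Cpu = (USL − μ̂) / (3σ̂) = (180 − 119) / (3 × 17.878) = 1.1373; Cpl = (μ̂ − LSL) / (3σ̂) = (119 − 72) / (3 × 17.878) = 0.8763; Cpk = min(Cpu, Cpl) = 0.8763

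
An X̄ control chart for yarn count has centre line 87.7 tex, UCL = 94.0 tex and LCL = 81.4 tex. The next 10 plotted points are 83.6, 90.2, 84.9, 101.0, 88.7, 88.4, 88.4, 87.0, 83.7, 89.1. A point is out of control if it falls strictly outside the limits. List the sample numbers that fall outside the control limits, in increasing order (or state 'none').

4

Compare each point to [81.4, 94.0]: sample 4 = 101.0 > UCL.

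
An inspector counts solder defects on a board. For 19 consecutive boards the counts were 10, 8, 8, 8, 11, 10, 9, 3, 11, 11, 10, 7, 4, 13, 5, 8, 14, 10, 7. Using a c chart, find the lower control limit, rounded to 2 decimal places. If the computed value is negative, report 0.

0.00

c̄ = (10 + 8 + 8 + 8 + 11 + 10 + 9 + 3 + 11 + 11 + 10 + 7 + 4 + 13 + 5 + 8 + 14 + 10 + 7) / 19 = 167 / 19 = 8.7895
LCL = c̄ − 3√c̄ = 8.7895 − 3 × 2.9647 = -0.1046 → 0 (cannot be negative)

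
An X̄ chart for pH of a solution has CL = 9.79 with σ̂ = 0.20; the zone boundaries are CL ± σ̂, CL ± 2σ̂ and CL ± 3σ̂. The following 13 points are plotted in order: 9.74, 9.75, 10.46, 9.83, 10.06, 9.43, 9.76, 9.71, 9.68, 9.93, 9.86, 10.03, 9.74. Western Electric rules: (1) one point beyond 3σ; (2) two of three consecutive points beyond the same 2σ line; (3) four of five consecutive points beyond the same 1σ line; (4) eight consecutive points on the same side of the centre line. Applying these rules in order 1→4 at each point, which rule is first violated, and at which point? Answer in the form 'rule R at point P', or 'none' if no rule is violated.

Zone of each point (C = within 1σ̂, B = 1σ̂–2σ̂, A = 2σ̂–3σ̂, * = beyond 3σ̂; sign = side of CL): 1:-C, 2:-C, 3:+*, 4:+C, 5:+B, 6:-B, 7:-C, 8:-C, 9:-C, 10:+C, 11:+C, 12:+B, 13:-C
Rule 1 (one point beyond the 3σ limits) is satisfied at point 3.

rule 1 at point 3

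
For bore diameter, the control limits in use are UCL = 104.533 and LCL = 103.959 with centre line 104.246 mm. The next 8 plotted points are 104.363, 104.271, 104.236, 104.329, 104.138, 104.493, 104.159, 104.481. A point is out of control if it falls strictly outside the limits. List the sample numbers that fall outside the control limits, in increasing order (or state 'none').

All 8 points lie within [103.959, 104.533].

none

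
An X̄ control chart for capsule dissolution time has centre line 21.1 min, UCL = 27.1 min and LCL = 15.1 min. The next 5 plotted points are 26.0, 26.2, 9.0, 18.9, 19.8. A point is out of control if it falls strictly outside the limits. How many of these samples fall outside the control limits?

1

Compare each point to [15.1, 27.1]: sample 3 = 9.0 < LCL.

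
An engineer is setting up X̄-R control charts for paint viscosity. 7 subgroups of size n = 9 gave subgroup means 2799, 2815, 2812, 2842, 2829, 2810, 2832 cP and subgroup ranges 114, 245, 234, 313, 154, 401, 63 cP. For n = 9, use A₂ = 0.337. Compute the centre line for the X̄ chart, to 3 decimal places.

X̄̄ = (2799 + 2815 + 2812 + 2842 + 2829 + 2810 + 2832) / 7 = 19739.0000 / 7 = 2819.8571
CL = X̄̄ = 2819.8571

2819.857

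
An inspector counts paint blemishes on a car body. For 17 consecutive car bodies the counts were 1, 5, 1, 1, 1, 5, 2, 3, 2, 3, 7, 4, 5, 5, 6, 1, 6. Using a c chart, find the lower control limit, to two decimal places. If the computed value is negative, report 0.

0.00

c̄ = (1 + 5 + 1 + 1 + 1 + 5 + 2 + 3 + 2 + 3 + 7 + 4 + 5 + 5 + 6 + 1 + 6) / 17 = 58 / 17 = 3.4118
LCL = c̄ − 3√c̄ = 3.4118 − 3 × 1.8471 = -2.1295 → 0 (cannot be negative)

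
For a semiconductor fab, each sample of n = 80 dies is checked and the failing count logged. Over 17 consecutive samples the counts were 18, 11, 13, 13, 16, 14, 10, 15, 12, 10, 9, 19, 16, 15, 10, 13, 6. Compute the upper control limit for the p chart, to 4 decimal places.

p̄ = Σdᵢ / (k·n) = 220 / (17 × 80) = 0.16176
UCL = p̄ + 3·√(p̄(1−p̄)/n) = 0.16176 + 3 × √(0.16176×0.83824/80) = 0.16176 + 3 × 0.04117 = 0.28527

0.2853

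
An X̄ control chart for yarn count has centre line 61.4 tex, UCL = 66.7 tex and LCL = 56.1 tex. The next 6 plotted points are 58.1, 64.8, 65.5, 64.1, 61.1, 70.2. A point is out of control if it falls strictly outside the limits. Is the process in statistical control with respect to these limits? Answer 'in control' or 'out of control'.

Compare each point to [56.1, 66.7]: sample 6 = 70.2 > UCL.

out of control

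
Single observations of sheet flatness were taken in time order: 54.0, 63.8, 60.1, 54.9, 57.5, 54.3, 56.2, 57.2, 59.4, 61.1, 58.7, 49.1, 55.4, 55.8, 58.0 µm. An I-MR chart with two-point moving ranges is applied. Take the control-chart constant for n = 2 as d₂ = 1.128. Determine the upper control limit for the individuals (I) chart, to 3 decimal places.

X̄ = (54.0 + 63.8 + 60.1 + 54.9 + 57.5 + 54.3 + 56.2 + 57.2 + 59.4 + 61.1 + 58.7 + 49.1 + 55.4 + 55.8 + 58.0) / 15 = 57.0333
Moving ranges: 9.8, 3.7, 5.2, 2.6, 3.2, 1.9, 1.0, 2.2, 1.7, 2.4, 9.6, 6.3, 0.4, 2.2; M̄R̄ = 52.2000 / 14 = 3.7286
UCL = X̄ + 3·M̄R̄/d₂ = 57.0333 + 3 × 3.7286 / 1.128 = 66.9497

66.950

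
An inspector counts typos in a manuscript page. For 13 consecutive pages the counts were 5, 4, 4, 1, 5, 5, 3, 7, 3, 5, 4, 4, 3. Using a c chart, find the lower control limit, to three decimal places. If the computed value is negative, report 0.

c̄ = (5 + 4 + 4 + 1 + 5 + 5 + 3 + 7 + 3 + 5 + 4 + 4 + 3) / 13 = 53 / 13 = 4.0769
LCL = c̄ − 3√c̄ = 4.0769 − 3 × 2.0191 = -1.9805 → 0 (cannot be negative)

0.000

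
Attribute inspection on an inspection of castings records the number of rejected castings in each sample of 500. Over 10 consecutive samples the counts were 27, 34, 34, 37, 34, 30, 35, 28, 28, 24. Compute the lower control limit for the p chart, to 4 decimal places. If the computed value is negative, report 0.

p̄ = Σdᵢ / (k·n) = 311 / (10 × 500) = 0.06220
LCL = p̄ − 3·√(p̄(1−p̄)/n) = 0.06220 − 3 × 0.01080 = 0.02980

0.0298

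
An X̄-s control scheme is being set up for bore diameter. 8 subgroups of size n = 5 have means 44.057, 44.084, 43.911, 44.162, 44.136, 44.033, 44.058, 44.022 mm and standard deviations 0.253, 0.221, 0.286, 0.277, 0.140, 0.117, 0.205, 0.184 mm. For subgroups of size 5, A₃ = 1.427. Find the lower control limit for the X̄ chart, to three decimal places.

X̄̄ = (44.057 + 44.084 + 43.911 + 44.162 + 44.136 + 44.033 + 44.058 + 44.022) / 8 = 44.0579
s̄ = (0.253 + 0.221 + 0.286 + 0.277 + 0.140 + 0.117 + 0.205 + 0.184) / 8 = 0.2104
LCL = X̄̄ − A₃·s̄ = 44.0579 − 1.427 × 0.2104 = 43.7577

43.758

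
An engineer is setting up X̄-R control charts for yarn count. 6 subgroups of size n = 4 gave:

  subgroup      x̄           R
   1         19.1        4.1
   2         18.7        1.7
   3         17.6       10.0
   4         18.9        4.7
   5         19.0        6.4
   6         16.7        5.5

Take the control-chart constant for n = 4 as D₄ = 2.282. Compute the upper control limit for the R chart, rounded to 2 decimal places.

12.32

R̄ = (4.1 + 1.7 + 10.0 + 4.7 + 6.4 + 5.5) / 6 = 32.4000 / 6 = 5.4000
UCL_R = D₄·R̄ = 2.282 × 5.4000 = 12.3228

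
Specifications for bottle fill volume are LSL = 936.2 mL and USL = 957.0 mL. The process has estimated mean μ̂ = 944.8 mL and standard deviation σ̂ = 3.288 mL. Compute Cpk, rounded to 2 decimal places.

0.87

Cpu = (USL − μ̂) / (3σ̂) = (957.0 − 944.8) / (3 × 3.288) = 1.2368; Cpl = (μ̂ − LSL) / (3σ̂) = (944.8 − 936.2) / (3 × 3.288) = 0.8719; Cpk = min(Cpu, Cpl) = 0.8719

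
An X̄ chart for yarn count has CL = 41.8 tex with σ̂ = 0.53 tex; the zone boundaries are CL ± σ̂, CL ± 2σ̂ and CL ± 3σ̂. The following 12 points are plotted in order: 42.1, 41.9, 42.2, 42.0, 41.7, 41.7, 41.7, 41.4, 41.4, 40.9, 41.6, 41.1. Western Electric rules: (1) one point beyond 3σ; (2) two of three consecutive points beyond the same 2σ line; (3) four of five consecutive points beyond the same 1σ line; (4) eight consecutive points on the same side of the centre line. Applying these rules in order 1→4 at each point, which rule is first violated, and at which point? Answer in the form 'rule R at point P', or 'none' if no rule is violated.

Zone of each point (C = within 1σ̂, B = 1σ̂–2σ̂, A = 2σ̂–3σ̂, * = beyond 3σ̂; sign = side of CL): 1:+C, 2:+C, 3:+C, 4:+C, 5:-C, 6:-C, 7:-C, 8:-C, 9:-C, 10:-B, 11:-C, 12:-B
Rule 4 (eight consecutive points on the same side of the centre line) is satisfied at point 12.

rule 4 at point 12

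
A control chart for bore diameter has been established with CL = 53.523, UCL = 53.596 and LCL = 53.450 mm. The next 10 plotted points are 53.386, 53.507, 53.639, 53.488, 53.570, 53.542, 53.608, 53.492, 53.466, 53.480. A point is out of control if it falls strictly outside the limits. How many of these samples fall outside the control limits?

3

Compare each point to [53.450, 53.596]: sample 1 = 53.386 < LCL; sample 3 = 53.639 > UCL; sample 7 = 53.608 > UCL.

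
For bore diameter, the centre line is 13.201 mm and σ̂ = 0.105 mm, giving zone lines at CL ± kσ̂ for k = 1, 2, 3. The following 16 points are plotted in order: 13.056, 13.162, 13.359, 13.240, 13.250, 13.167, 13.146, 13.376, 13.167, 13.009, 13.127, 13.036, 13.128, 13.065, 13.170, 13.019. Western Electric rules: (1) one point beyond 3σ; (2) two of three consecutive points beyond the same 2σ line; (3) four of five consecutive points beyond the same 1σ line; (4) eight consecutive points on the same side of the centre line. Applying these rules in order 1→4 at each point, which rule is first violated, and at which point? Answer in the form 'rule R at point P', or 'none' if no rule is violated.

Zone of each point (C = within 1σ̂, B = 1σ̂–2σ̂, A = 2σ̂–3σ̂, * = beyond 3σ̂; sign = side of CL): 1:-B, 2:-C, 3:+B, 4:+C, 5:+C, 6:-C, 7:-C, 8:+B, 9:-C, 10:-B, 11:-C, 12:-B, 13:-C, 14:-B, 15:-C, 16:-B
Rule 4 (eight consecutive points on the same side of the centre line) is satisfied at point 16.

rule 4 at point 16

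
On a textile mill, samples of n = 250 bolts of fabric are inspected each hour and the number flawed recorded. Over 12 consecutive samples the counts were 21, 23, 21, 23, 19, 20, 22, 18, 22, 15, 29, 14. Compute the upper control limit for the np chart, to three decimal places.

p̄ = Σdᵢ / (k·n) = 247 / (12 × 250) = 0.08233
UCL = np̄ + 3·√(np̄(1−p̄)) = 20.5833 + 3 × √(20.5833×0.91767) = 20.5833 + 3 × 4.3461 = 33.6217

33.622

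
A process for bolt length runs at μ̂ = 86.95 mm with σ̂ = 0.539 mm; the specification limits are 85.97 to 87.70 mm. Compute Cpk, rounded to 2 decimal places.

Cpu = (USL − μ̂) / (3σ̂) = (87.70 − 86.95) / (3 × 0.539) = 0.4638; Cpl = (μ̂ − LSL) / (3σ̂) = (86.95 − 85.97) / (3 × 0.539) = 0.6061; Cpk = min(Cpu, Cpl) = 0.4638

0.46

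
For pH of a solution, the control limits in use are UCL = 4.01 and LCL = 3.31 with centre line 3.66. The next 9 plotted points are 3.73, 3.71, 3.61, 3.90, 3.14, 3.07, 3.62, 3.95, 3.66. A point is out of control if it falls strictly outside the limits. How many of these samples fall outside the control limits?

2

Compare each point to [3.31, 4.01]: sample 5 = 3.14 < LCL; sample 6 = 3.07 < LCL.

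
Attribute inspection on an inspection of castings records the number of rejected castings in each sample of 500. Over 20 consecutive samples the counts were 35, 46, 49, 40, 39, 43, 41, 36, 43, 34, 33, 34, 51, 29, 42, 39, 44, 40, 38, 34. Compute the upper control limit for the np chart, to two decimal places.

p̄ = Σdᵢ / (k·n) = 790 / (20 × 500) = 0.07900
UCL = np̄ + 3·√(np̄(1−p̄)) = 39.5000 + 3 × √(39.5000×0.92100) = 39.5000 + 3 × 6.0315 = 57.5946

57.59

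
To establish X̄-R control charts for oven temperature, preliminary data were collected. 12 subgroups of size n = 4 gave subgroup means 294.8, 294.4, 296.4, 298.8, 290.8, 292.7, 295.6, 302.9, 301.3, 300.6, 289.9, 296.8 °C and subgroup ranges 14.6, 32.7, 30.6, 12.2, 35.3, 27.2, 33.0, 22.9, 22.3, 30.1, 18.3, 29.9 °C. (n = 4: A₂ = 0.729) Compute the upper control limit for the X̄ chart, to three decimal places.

315.028

X̄̄ = (294.8 + 294.4 + 296.4 + 298.8 + 290.8 + 292.7 + 295.6 + 302.9 + 301.3 + 300.6 + 289.9 + 296.8) / 12 = 3555.0000 / 12 = 296.2500
R̄ = (14.6 + 32.7 + 30.6 + 12.2 + 35.3 + 27.2 + 33.0 + 22.9 + 22.3 + 30.1 + 18.3 + 29.9) / 12 = 309.1000 / 12 = 25.7583
UCL = X̄̄ + A₂·R̄ = 296.2500 + 0.729 × 25.7583 = 315.0278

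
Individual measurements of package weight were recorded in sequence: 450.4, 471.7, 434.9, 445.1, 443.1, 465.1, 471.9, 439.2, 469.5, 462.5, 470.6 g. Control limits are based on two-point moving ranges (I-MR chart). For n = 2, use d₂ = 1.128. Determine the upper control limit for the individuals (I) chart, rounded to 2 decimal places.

X̄ = (450.4 + 471.7 + 434.9 + 445.1 + 443.1 + 465.1 + 471.9 + 439.2 + 469.5 + 462.5 + 470.6) / 11 = 456.7273
Moving ranges: 21.3, 36.8, 10.2, 2.0, 22.0, 6.8, 32.7, 30.3, 7.0, 8.1; M̄R̄ = 177.2000 / 10 = 17.7200
UCL = X̄ + 3·M̄R̄/d₂ = 456.7273 + 3 × 17.7200 / 1.128 = 503.8549

503.85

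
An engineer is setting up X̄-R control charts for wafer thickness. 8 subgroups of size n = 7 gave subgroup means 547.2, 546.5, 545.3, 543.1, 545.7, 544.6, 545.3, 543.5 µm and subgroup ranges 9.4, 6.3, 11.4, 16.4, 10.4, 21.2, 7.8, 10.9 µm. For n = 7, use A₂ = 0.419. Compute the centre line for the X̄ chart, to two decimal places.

X̄̄ = (547.2 + 546.5 + 545.3 + 543.1 + 545.7 + 544.6 + 545.3 + 543.5) / 8 = 4361.2000 / 8 = 545.1500
CL = X̄̄ = 545.1500

545.15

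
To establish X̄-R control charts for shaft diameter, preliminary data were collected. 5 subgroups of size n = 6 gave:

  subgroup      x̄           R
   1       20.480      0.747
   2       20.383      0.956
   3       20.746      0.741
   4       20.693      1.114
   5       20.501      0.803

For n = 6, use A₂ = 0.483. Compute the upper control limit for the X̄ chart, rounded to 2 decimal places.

X̄̄ = (20.480 + 20.383 + 20.746 + 20.693 + 20.501) / 5 = 102.8030 / 5 = 20.5606
R̄ = (0.747 + 0.956 + 0.741 + 1.114 + 0.803) / 5 = 4.3610 / 5 = 0.8722
UCL = X̄̄ + A₂·R̄ = 20.5606 + 0.483 × 0.8722 = 20.9819

20.98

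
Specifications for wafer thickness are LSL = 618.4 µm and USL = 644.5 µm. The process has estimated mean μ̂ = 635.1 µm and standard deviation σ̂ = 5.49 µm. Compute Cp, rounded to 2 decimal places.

0.79

Cp = (USL − LSL) / (6σ̂) = (644.5 − 618.4) / (6 × 5.49) = 26.1000 / 32.9400 = 0.7923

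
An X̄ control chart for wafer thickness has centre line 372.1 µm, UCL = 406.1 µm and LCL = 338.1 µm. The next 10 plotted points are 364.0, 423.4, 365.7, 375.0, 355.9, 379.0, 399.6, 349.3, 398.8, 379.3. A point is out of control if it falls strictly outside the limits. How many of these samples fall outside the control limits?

1

Compare each point to [338.1, 406.1]: sample 2 = 423.4 > UCL.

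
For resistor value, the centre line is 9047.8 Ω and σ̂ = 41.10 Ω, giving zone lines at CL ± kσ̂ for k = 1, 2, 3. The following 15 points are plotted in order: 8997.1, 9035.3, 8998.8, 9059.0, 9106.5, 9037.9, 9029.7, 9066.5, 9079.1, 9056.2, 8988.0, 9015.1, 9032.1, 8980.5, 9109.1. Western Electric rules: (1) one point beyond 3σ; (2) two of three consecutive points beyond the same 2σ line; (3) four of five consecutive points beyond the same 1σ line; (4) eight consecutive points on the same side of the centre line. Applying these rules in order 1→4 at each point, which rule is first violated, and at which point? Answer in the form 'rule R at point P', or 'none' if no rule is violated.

Zone of each point (C = within 1σ̂, B = 1σ̂–2σ̂, A = 2σ̂–3σ̂, * = beyond 3σ̂; sign = side of CL): 1:-B, 2:-C, 3:-B, 4:+C, 5:+B, 6:-C, 7:-C, 8:+C, 9:+C, 10:+C, 11:-B, 12:-C, 13:-C, 14:-B, 15:+B
No rule fires across all 15 points.

none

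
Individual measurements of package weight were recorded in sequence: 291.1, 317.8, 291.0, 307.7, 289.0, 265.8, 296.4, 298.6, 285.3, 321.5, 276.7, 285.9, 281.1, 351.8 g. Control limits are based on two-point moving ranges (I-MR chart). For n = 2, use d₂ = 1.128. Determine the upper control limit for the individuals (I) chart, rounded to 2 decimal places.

X̄ = (291.1 + 317.8 + 291.0 + 307.7 + 289.0 + 265.8 + 296.4 + 298.6 + 285.3 + 321.5 + 276.7 + 285.9 + 281.1 + 351.8) / 14 = 297.1214
Moving ranges: 26.7, 26.8, 16.7, 18.7, 23.2, 30.6, 2.2, 13.3, 36.2, 44.8, 9.2, 4.8, 70.7; M̄R̄ = 323.9000 / 13 = 24.9154
UCL = X̄ + 3·M̄R̄/d₂ = 297.1214 + 3 × 24.9154 / 1.128 = 363.3857

363.39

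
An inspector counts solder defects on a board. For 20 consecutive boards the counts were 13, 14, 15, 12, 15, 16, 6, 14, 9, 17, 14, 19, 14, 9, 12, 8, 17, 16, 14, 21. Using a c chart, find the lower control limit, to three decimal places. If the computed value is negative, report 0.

c̄ = (13 + 14 + 15 + 12 + 15 + 16 + 6 + 14 + 9 + 17 + 14 + 19 + 14 + 9 + 12 + 8 + 17 + 16 + 14 + 21) / 20 = 275 / 20 = 13.7500
LCL = c̄ − 3√c̄ = 13.7500 − 3 × 3.7081 = 2.6257

2.626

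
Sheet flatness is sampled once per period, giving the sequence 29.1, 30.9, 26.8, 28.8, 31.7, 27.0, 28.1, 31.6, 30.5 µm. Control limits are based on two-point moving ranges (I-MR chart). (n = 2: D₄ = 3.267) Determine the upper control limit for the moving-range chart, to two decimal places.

Moving ranges: 1.8, 4.1, 2.0, 2.9, 4.7, 1.1, 3.5, 1.1; M̄R̄ = 21.2000 / 8 = 2.6500
UCL_MR = D₄·M̄R̄ = 3.267 × 2.6500 = 8.6575

8.66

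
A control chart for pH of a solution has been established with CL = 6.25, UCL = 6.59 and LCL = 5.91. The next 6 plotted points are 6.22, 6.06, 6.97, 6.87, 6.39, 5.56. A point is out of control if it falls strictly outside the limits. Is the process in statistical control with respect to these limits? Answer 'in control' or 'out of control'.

out of control

Compare each point to [5.91, 6.59]: sample 3 = 6.97 > UCL; sample 4 = 6.87 > UCL; sample 6 = 5.56 < LCL.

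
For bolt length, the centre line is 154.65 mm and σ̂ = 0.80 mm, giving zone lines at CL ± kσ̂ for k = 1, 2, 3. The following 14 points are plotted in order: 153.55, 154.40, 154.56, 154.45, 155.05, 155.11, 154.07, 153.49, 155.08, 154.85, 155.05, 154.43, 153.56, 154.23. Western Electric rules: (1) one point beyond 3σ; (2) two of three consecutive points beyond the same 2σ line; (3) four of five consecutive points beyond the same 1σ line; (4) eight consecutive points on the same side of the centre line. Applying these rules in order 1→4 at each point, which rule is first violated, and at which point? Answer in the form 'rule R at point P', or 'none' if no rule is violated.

Zone of each point (C = within 1σ̂, B = 1σ̂–2σ̂, A = 2σ̂–3σ̂, * = beyond 3σ̂; sign = side of CL): 1:-B, 2:-C, 3:-C, 4:-C, 5:+C, 6:+C, 7:-C, 8:-B, 9:+C, 10:+C, 11:+C, 12:-C, 13:-B, 14:-C
No rule fires across all 14 points.

none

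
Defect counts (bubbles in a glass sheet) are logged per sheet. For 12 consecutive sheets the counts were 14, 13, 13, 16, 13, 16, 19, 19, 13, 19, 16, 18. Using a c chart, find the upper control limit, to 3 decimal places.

27.656

c̄ = (14 + 13 + 13 + 16 + 13 + 16 + 19 + 19 + 13 + 19 + 16 + 18) / 12 = 189 / 12 = 15.7500
UCL = c̄ + 3√c̄ = 15.7500 + 3 × √15.7500 = 15.7500 + 3 × 3.9686 = 27.6559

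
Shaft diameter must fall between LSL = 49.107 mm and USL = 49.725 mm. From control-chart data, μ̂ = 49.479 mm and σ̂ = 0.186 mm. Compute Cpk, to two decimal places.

Cpu = (USL − μ̂) / (3σ̂) = (49.725 − 49.479) / (3 × 0.186) = 0.4409; Cpl = (μ̂ − LSL) / (3σ̂) = (49.479 − 49.107) / (3 × 0.186) = 0.6667; Cpk = min(Cpu, Cpl) = 0.4409

0.44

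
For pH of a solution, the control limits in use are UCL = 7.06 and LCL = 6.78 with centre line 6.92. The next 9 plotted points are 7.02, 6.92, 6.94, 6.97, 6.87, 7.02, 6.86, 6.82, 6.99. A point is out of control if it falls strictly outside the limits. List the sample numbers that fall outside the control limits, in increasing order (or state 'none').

All 9 points lie within [6.78, 7.06].

none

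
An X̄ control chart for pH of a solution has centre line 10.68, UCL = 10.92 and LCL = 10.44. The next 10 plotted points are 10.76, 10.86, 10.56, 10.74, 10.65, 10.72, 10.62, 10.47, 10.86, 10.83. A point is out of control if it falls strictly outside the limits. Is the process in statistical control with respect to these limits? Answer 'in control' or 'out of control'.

in control

All 10 points lie within [10.44, 10.92].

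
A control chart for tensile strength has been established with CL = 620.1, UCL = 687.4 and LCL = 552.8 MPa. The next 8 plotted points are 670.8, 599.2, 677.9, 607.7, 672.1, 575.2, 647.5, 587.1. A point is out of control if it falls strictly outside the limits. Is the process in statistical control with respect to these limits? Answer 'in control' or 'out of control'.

All 8 points lie within [552.8, 687.4].

in control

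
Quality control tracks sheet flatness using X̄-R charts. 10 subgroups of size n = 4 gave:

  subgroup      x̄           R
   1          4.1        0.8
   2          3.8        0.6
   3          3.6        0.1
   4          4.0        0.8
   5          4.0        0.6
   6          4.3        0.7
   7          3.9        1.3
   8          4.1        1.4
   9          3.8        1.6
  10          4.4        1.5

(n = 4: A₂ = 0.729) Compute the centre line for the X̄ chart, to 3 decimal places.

4.000

X̄̄ = (4.1 + 3.8 + 3.6 + 4.0 + 4.0 + 4.3 + 3.9 + 4.1 + 3.8 + 4.4) / 10 = 40.0000 / 10 = 4.0000
CL = X̄̄ = 4.0000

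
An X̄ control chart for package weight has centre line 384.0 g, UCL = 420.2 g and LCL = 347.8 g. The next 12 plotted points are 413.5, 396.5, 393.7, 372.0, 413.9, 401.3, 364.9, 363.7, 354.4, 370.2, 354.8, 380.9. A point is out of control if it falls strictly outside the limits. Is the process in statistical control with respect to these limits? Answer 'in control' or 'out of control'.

in control

All 12 points lie within [347.8, 420.2].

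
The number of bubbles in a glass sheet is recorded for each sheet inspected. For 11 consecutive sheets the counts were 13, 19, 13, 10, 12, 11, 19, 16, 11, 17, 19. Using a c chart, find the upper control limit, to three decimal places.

c̄ = (13 + 19 + 13 + 10 + 12 + 11 + 19 + 16 + 11 + 17 + 19) / 11 = 160 / 11 = 14.5455
UCL = c̄ + 3√c̄ = 14.5455 + 3 × √14.5455 = 14.5455 + 3 × 3.8139 = 25.9870

25.987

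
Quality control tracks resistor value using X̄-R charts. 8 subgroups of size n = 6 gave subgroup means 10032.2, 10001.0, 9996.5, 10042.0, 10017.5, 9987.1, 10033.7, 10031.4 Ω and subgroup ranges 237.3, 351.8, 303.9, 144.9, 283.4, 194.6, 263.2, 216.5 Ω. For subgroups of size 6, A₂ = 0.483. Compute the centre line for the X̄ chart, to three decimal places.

X̄̄ = (10032.2 + 10001.0 + 9996.5 + 10042.0 + 10017.5 + 9987.1 + 10033.7 + 10031.4) / 8 = 80141.4000 / 8 = 10017.6750
CL = X̄̄ = 10017.6750

10017.675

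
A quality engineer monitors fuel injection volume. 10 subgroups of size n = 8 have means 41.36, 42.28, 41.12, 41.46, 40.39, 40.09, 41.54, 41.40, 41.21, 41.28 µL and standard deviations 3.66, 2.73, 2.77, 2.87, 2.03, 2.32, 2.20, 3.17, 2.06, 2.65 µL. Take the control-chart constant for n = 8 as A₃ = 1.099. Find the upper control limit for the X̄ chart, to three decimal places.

44.121

X̄̄ = (41.36 + 42.28 + 41.12 + 41.46 + 40.39 + 40.09 + 41.54 + 41.40 + 41.21 + 41.28) / 10 = 41.2130
s̄ = (3.66 + 2.73 + 2.77 + 2.87 + 2.03 + 2.32 + 2.20 + 3.17 + 2.06 + 2.65) / 10 = 2.6460
UCL = X̄̄ + A₃·s̄ = 41.2130 + 1.099 × 2.6460 = 44.1210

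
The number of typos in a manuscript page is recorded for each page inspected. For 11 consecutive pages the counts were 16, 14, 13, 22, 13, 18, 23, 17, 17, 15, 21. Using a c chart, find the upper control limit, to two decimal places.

29.62

c̄ = (16 + 14 + 13 + 22 + 13 + 18 + 23 + 17 + 17 + 15 + 21) / 11 = 189 / 11 = 17.1818
UCL = c̄ + 3√c̄ = 17.1818 + 3 × √17.1818 = 17.1818 + 3 × 4.1451 = 29.6171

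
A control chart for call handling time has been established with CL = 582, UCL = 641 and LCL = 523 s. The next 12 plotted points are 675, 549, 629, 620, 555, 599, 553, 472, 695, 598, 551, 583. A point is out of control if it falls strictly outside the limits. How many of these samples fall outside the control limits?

Compare each point to [523, 641]: sample 1 = 675 > UCL; sample 8 = 472 < LCL; sample 9 = 695 > UCL.

3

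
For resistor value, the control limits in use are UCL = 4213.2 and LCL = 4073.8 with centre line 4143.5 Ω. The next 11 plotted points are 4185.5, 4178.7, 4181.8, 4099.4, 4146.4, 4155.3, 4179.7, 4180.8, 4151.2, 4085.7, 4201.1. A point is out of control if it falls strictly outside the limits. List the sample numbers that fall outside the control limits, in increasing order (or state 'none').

All 11 points lie within [4073.8, 4213.2].

none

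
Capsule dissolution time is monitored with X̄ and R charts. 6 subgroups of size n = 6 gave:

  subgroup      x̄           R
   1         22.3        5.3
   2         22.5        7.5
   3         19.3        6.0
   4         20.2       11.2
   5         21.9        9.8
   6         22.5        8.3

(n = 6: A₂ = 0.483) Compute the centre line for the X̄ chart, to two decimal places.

21.45

X̄̄ = (22.3 + 22.5 + 19.3 + 20.2 + 21.9 + 22.5) / 6 = 128.7000 / 6 = 21.4500
CL = X̄̄ = 21.4500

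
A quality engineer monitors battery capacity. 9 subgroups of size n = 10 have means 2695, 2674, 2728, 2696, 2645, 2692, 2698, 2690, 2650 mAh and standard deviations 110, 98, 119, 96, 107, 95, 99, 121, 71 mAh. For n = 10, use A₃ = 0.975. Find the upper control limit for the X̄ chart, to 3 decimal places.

X̄̄ = (2695 + 2674 + 2728 + 2696 + 2645 + 2692 + 2698 + 2690 + 2650) / 9 = 2685.3333
s̄ = (110 + 98 + 119 + 96 + 107 + 95 + 99 + 121 + 71) / 9 = 101.7778
UCL = X̄̄ + A₃·s̄ = 2685.3333 + 0.975 × 101.7778 = 2784.5667

2784.567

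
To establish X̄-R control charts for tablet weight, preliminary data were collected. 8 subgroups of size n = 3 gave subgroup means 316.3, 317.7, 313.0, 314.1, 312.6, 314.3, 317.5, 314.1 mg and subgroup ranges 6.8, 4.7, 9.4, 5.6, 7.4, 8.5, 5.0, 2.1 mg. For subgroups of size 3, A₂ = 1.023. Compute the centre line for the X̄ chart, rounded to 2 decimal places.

314.95

X̄̄ = (316.3 + 317.7 + 313.0 + 314.1 + 312.6 + 314.3 + 317.5 + 314.1) / 8 = 2519.6000 / 8 = 314.9500
CL = X̄̄ = 314.9500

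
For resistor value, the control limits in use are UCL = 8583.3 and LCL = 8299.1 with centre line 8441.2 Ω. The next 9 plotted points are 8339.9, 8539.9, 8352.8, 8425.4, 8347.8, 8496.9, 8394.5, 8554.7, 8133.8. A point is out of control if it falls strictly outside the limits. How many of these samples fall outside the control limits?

Compare each point to [8299.1, 8583.3]: sample 9 = 8133.8 < LCL.

1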